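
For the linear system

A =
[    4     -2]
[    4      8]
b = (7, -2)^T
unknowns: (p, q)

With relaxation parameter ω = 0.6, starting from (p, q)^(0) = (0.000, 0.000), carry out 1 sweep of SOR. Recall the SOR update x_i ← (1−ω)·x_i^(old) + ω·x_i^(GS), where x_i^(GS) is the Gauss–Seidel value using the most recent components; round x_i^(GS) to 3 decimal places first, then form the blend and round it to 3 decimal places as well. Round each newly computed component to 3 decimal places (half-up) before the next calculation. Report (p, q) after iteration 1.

Iteration 1:
  p: GS value = (7 - (-2)·0.000) / (4) = 1.750;  p ← (1−ω)·0.000 + ω·1.750 = 1.050
  q: GS value = (-2 - (4)·1.050) / (8) = -0.775;  q ← (1−ω)·0.000 + ω·-0.775 = -0.465

(1.050, -0.465)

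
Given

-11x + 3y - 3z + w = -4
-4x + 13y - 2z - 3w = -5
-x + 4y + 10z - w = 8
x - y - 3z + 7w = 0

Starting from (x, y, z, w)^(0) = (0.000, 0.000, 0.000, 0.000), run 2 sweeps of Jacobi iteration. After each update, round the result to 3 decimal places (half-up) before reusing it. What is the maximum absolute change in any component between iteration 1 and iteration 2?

Iteration 1:
  x = (-4 - (3)·0.000 - (-3)·0.000 - (1)·0.000) / (-11) = 0.364
  y = (-5 - (-4)·0.000 - (-2)·0.000 - (-3)·0.000) / (13) = -0.385
  z = (8 - (-1)·0.000 - (4)·0.000 - (-1)·0.000) / (10) = 0.800
  w = (0 - (1)·0.000 - (-1)·0.000 - (-3)·0.000) / (7) = 0.000
Iteration 2:
  x = (-4 - (3)·-0.385 - (-3)·0.800 - (1)·0.000) / (-11) = 0.040
  y = (-5 - (-4)·0.364 - (-2)·0.800 - (-3)·0.000) / (13) = -0.150
  z = (8 - (-1)·0.364 - (4)·-0.385 - (-1)·0.000) / (10) = 0.990
  w = (0 - (1)·0.364 - (-1)·-0.385 - (-3)·0.800) / (7) = 0.236
Change: (-0.324, 0.235, 0.190, 0.236) → max |·| = 0.324

0.324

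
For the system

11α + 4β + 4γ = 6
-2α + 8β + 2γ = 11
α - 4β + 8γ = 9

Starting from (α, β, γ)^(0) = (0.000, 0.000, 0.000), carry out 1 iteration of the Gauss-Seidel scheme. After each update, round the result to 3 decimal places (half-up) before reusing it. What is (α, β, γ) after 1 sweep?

(0.545, 1.511, 1.812)

Iteration 1:
  α = (6 - (4)·0.000 - (4)·0.000) / (11) = 0.545
  β = (11 - (-2)·0.545 - (2)·0.000) / (8) = 1.511
  γ = (9 - (1)·0.545 - (-4)·1.511) / (8) = 1.812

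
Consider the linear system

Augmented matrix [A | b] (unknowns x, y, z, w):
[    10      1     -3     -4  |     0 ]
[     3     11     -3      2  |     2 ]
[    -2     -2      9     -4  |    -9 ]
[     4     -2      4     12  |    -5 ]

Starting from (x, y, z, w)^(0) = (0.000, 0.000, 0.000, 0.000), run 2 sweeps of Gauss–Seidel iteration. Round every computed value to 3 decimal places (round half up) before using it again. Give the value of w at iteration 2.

0.064

Iteration 1:
  x = (0 - (1)·0.000 - (-3)·0.000 - (-4)·0.000) / (10) = 0.000
  y = (2 - (3)·0.000 - (-3)·0.000 - (2)·0.000) / (11) = 0.182
  z = (-9 - (-2)·0.000 - (-2)·0.182 - (-4)·0.000) / (9) = -0.960
  w = (-5 - (4)·0.000 - (-2)·0.182 - (4)·-0.960) / (12) = -0.066
Iteration 2:
  x = (0 - (1)·0.182 - (-3)·-0.960 - (-4)·-0.066) / (10) = -0.333
  y = (2 - (3)·-0.333 - (-3)·-0.960 - (2)·-0.066) / (11) = 0.023
  z = (-9 - (-2)·-0.333 - (-2)·0.023 - (-4)·-0.066) / (9) = -1.098
  w = (-5 - (4)·-0.333 - (-2)·0.023 - (4)·-1.098) / (12) = 0.064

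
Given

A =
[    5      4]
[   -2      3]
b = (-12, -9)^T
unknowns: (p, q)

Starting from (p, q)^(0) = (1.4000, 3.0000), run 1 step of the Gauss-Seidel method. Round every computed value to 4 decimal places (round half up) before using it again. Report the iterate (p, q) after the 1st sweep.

Iteration 1:
  p = (-12 - (4)·3.0000) / (5) = -4.8000
  q = (-9 - (-2)·-4.8000) / (3) = -6.2000

(-4.8000, -6.2000)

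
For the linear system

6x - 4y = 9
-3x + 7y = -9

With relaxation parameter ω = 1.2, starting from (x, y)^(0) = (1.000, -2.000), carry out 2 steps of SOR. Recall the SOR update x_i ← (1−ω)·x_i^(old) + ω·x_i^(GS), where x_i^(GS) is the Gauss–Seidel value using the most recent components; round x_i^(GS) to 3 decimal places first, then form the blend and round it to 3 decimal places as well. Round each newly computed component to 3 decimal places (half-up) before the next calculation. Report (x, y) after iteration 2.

(0.886, -0.859)

Iteration 1:
  x: GS value = (9 - (-4)·-2.000) / (6) = 0.167;  x ← (1−ω)·1.000 + ω·0.167 = 0.000
  y: GS value = (-9 - (-3)·0.000) / (7) = -1.286;  y ← (1−ω)·-2.000 + ω·-1.286 = -1.143
Iteration 2:
  x: GS value = (9 - (-4)·-1.143) / (6) = 0.738;  x ← (1−ω)·0.000 + ω·0.738 = 0.886
  y: GS value = (-9 - (-3)·0.886) / (7) = -0.906;  y ← (1−ω)·-1.143 + ω·-0.906 = -0.859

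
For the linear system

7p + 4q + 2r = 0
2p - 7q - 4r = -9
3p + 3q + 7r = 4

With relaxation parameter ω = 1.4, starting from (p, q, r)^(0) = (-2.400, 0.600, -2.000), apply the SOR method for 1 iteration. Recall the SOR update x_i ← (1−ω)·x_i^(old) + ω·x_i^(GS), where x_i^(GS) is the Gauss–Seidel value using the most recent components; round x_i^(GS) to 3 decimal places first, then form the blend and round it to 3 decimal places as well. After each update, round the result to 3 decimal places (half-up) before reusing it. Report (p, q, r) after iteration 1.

(1.281, 3.673, -1.373)

Iteration 1:
  p: GS value = (0 - (4)·0.600 - (2)·-2.000) / (7) = 0.229;  p ← (1−ω)·-2.400 + ω·0.229 = 1.281
  q: GS value = (-9 - (2)·1.281 - (-4)·-2.000) / (-7) = 2.795;  q ← (1−ω)·0.600 + ω·2.795 = 3.673
  r: GS value = (4 - (3)·1.281 - (3)·3.673) / (7) = -1.552;  r ← (1−ω)·-2.000 + ω·-1.552 = -1.373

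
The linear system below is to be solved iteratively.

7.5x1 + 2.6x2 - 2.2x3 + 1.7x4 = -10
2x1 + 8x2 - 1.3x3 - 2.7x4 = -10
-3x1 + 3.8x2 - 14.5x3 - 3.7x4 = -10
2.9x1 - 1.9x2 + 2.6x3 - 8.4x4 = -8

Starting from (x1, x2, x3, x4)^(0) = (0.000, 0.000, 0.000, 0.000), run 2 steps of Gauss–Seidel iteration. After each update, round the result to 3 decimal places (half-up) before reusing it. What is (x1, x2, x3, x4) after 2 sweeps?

Iteration 1:
  x1 = (-10 - (2.6)·0.000 - (-2.2)·0.000 - (1.7)·0.000) / (7.5) = -1.333
  x2 = (-10 - (2)·-1.333 - (-1.3)·0.000 - (-2.7)·0.000) / (8) = -0.917
  x3 = (-10 - (-3)·-1.333 - (3.8)·-0.917 - (-3.7)·0.000) / (-14.5) = 0.725
  x4 = (-8 - (2.9)·-1.333 - (-1.9)·-0.917 - (2.6)·0.725) / (-8.4) = 0.924
Iteration 2:
  x1 = (-10 - (2.6)·-0.917 - (-2.2)·0.725 - (1.7)·0.924) / (7.5) = -1.012
  x2 = (-10 - (2)·-1.012 - (-1.3)·0.725 - (-2.7)·0.924) / (8) = -0.567
  x3 = (-10 - (-3)·-1.012 - (3.8)·-0.567 - (-3.7)·0.924) / (-14.5) = 0.515
  x4 = (-8 - (2.9)·-1.012 - (-1.9)·-0.567 - (2.6)·0.515) / (-8.4) = 0.891

(-1.012, -0.567, 0.515, 0.891)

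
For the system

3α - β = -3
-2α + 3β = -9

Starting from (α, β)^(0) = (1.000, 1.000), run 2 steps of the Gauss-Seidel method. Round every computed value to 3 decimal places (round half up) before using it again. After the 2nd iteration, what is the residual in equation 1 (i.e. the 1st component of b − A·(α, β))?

Iteration 1:
  α = (-3 - (-1)·1.000) / (3) = -0.667
  β = (-9 - (-2)·-0.667) / (3) = -3.445
Iteration 2:
  α = (-3 - (-1)·-3.445) / (3) = -2.148
  β = (-9 - (-2)·-2.148) / (3) = -4.432
Residual b − A·x = (-0.988, 0.000)

-0.988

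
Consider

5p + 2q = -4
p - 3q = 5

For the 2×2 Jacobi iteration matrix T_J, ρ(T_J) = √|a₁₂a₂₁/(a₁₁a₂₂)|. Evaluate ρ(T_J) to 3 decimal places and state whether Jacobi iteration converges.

a₁₂a₂₁/(a₁₁a₂₂) = (2)·(1) / ((5)·(-3)) = -0.133333
ρ = √|-0.133333| = √0.133333 = 0.365
ρ < 1, so Jacobi converges

0.365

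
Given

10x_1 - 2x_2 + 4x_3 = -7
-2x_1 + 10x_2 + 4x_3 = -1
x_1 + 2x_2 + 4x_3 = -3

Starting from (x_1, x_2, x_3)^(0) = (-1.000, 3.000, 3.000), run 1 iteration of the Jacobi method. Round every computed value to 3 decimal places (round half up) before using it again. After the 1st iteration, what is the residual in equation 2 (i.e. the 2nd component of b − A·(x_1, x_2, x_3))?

19.400

Iteration 1:
  x_1 = (-7 - (-2)·3.000 - (4)·3.000) / (10) = -1.300
  x_2 = (-1 - (-2)·-1.000 - (4)·3.000) / (10) = -1.500
  x_3 = (-3 - (1)·-1.000 - (2)·3.000) / (4) = -2.000
Residual b − A·x = (11.000, 19.400, 9.300)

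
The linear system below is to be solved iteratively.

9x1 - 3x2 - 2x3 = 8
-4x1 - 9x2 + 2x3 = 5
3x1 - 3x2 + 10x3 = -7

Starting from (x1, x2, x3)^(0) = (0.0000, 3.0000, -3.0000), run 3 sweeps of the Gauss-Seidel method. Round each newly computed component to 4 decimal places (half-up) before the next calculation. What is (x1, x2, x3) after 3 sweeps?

(0.3825, -0.9366, -1.0957)

Iteration 1:
  x1 = (8 - (-3)·3.0000 - (-2)·-3.0000) / (9) = 1.2222
  x2 = (5 - (-4)·1.2222 - (2)·-3.0000) / (-9) = -1.7654
  x3 = (-7 - (3)·1.2222 - (-3)·-1.7654) / (10) = -1.5963
Iteration 2:
  x1 = (8 - (-3)·-1.7654 - (-2)·-1.5963) / (9) = -0.0543
  x2 = (5 - (-4)·-0.0543 - (2)·-1.5963) / (-9) = -0.8862
  x3 = (-7 - (3)·-0.0543 - (-3)·-0.8862) / (10) = -0.9496
Iteration 3:
  x1 = (8 - (-3)·-0.8862 - (-2)·-0.9496) / (9) = 0.3825
  x2 = (5 - (-4)·0.3825 - (2)·-0.9496) / (-9) = -0.9366
  x3 = (-7 - (3)·0.3825 - (-3)·-0.9366) / (10) = -1.0957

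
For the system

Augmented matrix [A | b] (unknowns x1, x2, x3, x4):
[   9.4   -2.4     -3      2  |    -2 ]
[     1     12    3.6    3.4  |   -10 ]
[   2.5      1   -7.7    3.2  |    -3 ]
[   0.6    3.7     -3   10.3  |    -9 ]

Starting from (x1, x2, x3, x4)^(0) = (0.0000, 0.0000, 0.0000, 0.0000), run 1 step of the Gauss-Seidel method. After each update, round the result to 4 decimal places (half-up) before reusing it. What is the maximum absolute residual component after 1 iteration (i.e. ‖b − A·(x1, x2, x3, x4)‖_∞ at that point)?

Iteration 1:
  x1 = (-2 - (-2.4)·0.0000 - (-3)·0.0000 - (2)·0.0000) / (9.4) = -0.2128
  x2 = (-10 - (1)·-0.2128 - (3.6)·0.0000 - (3.4)·0.0000) / (12) = -0.8156
  x3 = (-3 - (2.5)·-0.2128 - (1)·-0.8156 - (3.2)·0.0000) / (-7.7) = 0.2146
  x4 = (-9 - (0.6)·-0.2128 - (3.7)·-0.8156 - (-3)·0.2146) / (10.3) = -0.5059
Residual b − A·x = (-0.3015, 0.9475, 1.6189, 0.0000); ∞-norm = 1.6189

1.6189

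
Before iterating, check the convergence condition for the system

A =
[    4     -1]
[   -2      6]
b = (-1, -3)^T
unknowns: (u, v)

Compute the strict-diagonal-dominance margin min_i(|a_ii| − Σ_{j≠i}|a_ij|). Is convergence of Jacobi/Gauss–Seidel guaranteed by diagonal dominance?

3

row 1: |4| − (1) = 3
row 2: |6| − (2) = 4
minimum over rows = 3 → strictly diagonally dominant (convergence guaranteed)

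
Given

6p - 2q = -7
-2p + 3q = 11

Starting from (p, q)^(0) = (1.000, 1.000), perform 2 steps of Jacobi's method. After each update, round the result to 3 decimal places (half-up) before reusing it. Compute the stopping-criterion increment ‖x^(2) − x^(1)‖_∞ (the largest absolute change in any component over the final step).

Iteration 1:
  p = (-7 - (-2)·1.000) / (6) = -0.833
  q = (11 - (-2)·1.000) / (3) = 4.333
Iteration 2:
  p = (-7 - (-2)·4.333) / (6) = 0.278
  q = (11 - (-2)·-0.833) / (3) = 3.111
Change: (1.111, -1.222) → max |·| = 1.222

1.222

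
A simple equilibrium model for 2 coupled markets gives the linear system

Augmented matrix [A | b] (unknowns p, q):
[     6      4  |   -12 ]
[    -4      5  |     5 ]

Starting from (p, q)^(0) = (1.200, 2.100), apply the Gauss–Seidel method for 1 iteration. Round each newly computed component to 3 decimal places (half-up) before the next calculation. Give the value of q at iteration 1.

-1.720

Iteration 1:
  p = (-12 - (4)·2.100) / (6) = -3.400
  q = (5 - (-4)·-3.400) / (5) = -1.720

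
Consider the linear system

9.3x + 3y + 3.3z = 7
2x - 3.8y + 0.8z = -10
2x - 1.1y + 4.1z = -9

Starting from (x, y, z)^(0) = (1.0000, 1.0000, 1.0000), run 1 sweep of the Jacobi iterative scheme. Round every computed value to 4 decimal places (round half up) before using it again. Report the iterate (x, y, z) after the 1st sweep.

Iteration 1:
  x = (7 - (3)·1.0000 - (3.3)·1.0000) / (9.3) = 0.0753
  y = (-10 - (2)·1.0000 - (0.8)·1.0000) / (-3.8) = 3.3684
  z = (-9 - (2)·1.0000 - (-1.1)·1.0000) / (4.1) = -2.4146

(0.0753, 3.3684, -2.4146)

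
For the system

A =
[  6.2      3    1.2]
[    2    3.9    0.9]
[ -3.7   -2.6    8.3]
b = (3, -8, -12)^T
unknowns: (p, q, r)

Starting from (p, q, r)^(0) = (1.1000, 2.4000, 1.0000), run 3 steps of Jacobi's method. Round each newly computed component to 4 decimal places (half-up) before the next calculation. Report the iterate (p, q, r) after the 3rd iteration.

Iteration 1:
  p = (3 - (3)·2.4000 - (1.2)·1.0000) / (6.2) = -0.8710
  q = (-8 - (2)·1.1000 - (0.9)·1.0000) / (3.9) = -2.8462
  r = (-12 - (-3.7)·1.1000 - (-2.6)·2.4000) / (8.3) = -0.2036
Iteration 2:
  p = (3 - (3)·-2.8462 - (1.2)·-0.2036) / (6.2) = 1.9005
  q = (-8 - (2)·-0.8710 - (0.9)·-0.2036) / (3.9) = -1.5576
  r = (-12 - (-3.7)·-0.8710 - (-2.6)·-2.8462) / (8.3) = -2.7256
Iteration 3:
  p = (3 - (3)·-1.5576 - (1.2)·-2.7256) / (6.2) = 1.7651
  q = (-8 - (2)·1.9005 - (0.9)·-2.7256) / (3.9) = -2.3969
  r = (-12 - (-3.7)·1.9005 - (-2.6)·-1.5576) / (8.3) = -1.0865

(1.7651, -2.3969, -1.0865)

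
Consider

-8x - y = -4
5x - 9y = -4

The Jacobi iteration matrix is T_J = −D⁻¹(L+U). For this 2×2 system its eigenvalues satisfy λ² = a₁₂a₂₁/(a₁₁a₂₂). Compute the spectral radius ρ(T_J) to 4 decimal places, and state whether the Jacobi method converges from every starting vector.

a₁₂a₂₁/(a₁₁a₂₂) = (-1)·(5) / ((-8)·(-9)) = -0.069444
ρ = √|-0.069444| = √0.069444 = 0.2635
ρ < 1, so Jacobi converges

0.2635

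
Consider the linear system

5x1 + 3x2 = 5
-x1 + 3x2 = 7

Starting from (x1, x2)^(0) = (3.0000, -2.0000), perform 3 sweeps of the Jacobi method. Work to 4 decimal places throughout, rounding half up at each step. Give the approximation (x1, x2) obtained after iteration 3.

Iteration 1:
  x1 = (5 - (3)·-2.0000) / (5) = 2.2000
  x2 = (7 - (-1)·3.0000) / (3) = 3.3333
Iteration 2:
  x1 = (5 - (3)·3.3333) / (5) = -1.0000
  x2 = (7 - (-1)·2.2000) / (3) = 3.0667
Iteration 3:
  x1 = (5 - (3)·3.0667) / (5) = -0.8400
  x2 = (7 - (-1)·-1.0000) / (3) = 2.0000

(-0.8400, 2.0000)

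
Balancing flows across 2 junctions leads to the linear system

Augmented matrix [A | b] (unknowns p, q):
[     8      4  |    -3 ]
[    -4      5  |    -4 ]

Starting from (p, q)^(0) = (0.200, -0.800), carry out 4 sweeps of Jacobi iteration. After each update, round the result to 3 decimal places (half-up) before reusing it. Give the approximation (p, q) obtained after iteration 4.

Iteration 1:
  p = (-3 - (4)·-0.800) / (8) = 0.025
  q = (-4 - (-4)·0.200) / (5) = -0.640
Iteration 2:
  p = (-3 - (4)·-0.640) / (8) = -0.055
  q = (-4 - (-4)·0.025) / (5) = -0.780
Iteration 3:
  p = (-3 - (4)·-0.780) / (8) = 0.015
  q = (-4 - (-4)·-0.055) / (5) = -0.844
Iteration 4:
  p = (-3 - (4)·-0.844) / (8) = 0.047
  q = (-4 - (-4)·0.015) / (5) = -0.788

(0.047, -0.788)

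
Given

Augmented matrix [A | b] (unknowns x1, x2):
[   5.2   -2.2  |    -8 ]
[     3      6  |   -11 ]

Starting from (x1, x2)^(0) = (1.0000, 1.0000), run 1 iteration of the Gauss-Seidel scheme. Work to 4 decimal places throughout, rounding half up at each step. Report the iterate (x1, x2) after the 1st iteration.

Iteration 1:
  x1 = (-8 - (-2.2)·1.0000) / (5.2) = -1.1154
  x2 = (-11 - (3)·-1.1154) / (6) = -1.2756

(-1.1154, -1.2756)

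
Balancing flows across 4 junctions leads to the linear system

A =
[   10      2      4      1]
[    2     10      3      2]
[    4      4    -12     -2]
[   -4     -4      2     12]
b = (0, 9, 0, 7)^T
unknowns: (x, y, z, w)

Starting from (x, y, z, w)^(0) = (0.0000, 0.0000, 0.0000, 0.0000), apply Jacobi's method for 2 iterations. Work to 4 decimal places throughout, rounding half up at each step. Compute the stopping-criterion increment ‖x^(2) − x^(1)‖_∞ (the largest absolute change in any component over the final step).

0.3000

Iteration 1:
  x = (0 - (2)·0.0000 - (4)·0.0000 - (1)·0.0000) / (10) = 0.0000
  y = (9 - (2)·0.0000 - (3)·0.0000 - (2)·0.0000) / (10) = 0.9000
  z = (0 - (4)·0.0000 - (4)·0.0000 - (-2)·0.0000) / (-12) = 0.0000
  w = (7 - (-4)·0.0000 - (-4)·0.0000 - (2)·0.0000) / (12) = 0.5833
Iteration 2:
  x = (0 - (2)·0.9000 - (4)·0.0000 - (1)·0.5833) / (10) = -0.2383
  y = (9 - (2)·0.0000 - (3)·0.0000 - (2)·0.5833) / (10) = 0.7833
  z = (0 - (4)·0.0000 - (4)·0.9000 - (-2)·0.5833) / (-12) = 0.2028
  w = (7 - (-4)·0.0000 - (-4)·0.9000 - (2)·0.0000) / (12) = 0.8833
Change: (-0.2383, -0.1167, 0.2028, 0.3000) → max |·| = 0.3000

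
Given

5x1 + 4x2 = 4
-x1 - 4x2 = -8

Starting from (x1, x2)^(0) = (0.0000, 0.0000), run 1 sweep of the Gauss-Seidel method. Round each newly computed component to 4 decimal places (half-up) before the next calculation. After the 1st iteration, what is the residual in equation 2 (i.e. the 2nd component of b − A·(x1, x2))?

0.0000

Iteration 1:
  x1 = (4 - (4)·0.0000) / (5) = 0.8000
  x2 = (-8 - (-1)·0.8000) / (-4) = 1.8000
Residual b − A·x = (-7.2000, 0.0000)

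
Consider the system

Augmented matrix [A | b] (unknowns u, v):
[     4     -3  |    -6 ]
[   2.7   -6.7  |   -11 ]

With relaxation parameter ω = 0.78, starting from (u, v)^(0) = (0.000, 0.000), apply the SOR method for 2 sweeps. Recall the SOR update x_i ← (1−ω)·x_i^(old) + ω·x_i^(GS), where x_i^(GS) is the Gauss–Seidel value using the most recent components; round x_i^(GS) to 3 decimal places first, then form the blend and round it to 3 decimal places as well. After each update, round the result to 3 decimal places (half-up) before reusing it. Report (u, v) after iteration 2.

(-0.893, 1.201)

Iteration 1:
  u: GS value = (-6 - (-3)·0.000) / (4) = -1.500;  u ← (1−ω)·0.000 + ω·-1.500 = -1.170
  v: GS value = (-11 - (2.7)·-1.170) / (-6.7) = 1.170;  v ← (1−ω)·0.000 + ω·1.170 = 0.913
Iteration 2:
  u: GS value = (-6 - (-3)·0.913) / (4) = -0.815;  u ← (1−ω)·-1.170 + ω·-0.815 = -0.893
  v: GS value = (-11 - (2.7)·-0.893) / (-6.7) = 1.282;  v ← (1−ω)·0.913 + ω·1.282 = 1.201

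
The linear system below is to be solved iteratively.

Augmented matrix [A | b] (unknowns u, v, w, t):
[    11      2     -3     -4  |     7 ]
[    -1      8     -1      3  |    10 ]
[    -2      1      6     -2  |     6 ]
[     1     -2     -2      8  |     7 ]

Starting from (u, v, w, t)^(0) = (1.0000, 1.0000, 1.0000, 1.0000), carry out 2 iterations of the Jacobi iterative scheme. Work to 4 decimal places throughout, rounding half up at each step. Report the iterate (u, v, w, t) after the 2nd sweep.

Iteration 1:
  u = (7 - (2)·1.0000 - (-3)·1.0000 - (-4)·1.0000) / (11) = 1.0909
  v = (10 - (-1)·1.0000 - (-1)·1.0000 - (3)·1.0000) / (8) = 1.1250
  w = (6 - (-2)·1.0000 - (1)·1.0000 - (-2)·1.0000) / (6) = 1.5000
  t = (7 - (1)·1.0000 - (-2)·1.0000 - (-2)·1.0000) / (8) = 1.2500
Iteration 2:
  u = (7 - (2)·1.1250 - (-3)·1.5000 - (-4)·1.2500) / (11) = 1.2955
  v = (10 - (-1)·1.0909 - (-1)·1.5000 - (3)·1.2500) / (8) = 1.1051
  w = (6 - (-2)·1.0909 - (1)·1.1250 - (-2)·1.2500) / (6) = 1.5928
  t = (7 - (1)·1.0909 - (-2)·1.1250 - (-2)·1.5000) / (8) = 1.3949

(1.2955, 1.1051, 1.5928, 1.3949)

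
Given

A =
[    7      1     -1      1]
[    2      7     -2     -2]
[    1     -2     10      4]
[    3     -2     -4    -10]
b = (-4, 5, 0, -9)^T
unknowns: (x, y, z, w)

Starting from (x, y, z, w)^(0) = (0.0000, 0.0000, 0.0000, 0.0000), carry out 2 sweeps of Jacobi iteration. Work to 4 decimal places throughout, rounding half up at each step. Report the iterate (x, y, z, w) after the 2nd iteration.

(-0.8020, 1.1347, -0.1600, 0.5857)

Iteration 1:
  x = (-4 - (1)·0.0000 - (-1)·0.0000 - (1)·0.0000) / (7) = -0.5714
  y = (5 - (2)·0.0000 - (-2)·0.0000 - (-2)·0.0000) / (7) = 0.7143
  z = (0 - (1)·0.0000 - (-2)·0.0000 - (4)·0.0000) / (10) = 0.0000
  w = (-9 - (3)·0.0000 - (-2)·0.0000 - (-4)·0.0000) / (-10) = 0.9000
Iteration 2:
  x = (-4 - (1)·0.7143 - (-1)·0.0000 - (1)·0.9000) / (7) = -0.8020
  y = (5 - (2)·-0.5714 - (-2)·0.0000 - (-2)·0.9000) / (7) = 1.1347
  z = (0 - (1)·-0.5714 - (-2)·0.7143 - (4)·0.9000) / (10) = -0.1600
  w = (-9 - (3)·-0.5714 - (-2)·0.7143 - (-4)·0.0000) / (-10) = 0.5857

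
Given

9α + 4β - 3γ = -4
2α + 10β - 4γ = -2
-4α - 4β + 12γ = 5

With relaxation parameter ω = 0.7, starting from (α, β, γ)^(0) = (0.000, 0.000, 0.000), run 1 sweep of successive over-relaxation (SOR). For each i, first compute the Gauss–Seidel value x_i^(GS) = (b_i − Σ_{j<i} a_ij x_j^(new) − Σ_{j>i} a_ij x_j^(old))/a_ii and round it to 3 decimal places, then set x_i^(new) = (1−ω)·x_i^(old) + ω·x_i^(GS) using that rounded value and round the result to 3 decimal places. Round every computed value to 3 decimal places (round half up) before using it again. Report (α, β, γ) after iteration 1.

Iteration 1:
  α: GS value = (-4 - (4)·0.000 - (-3)·0.000) / (9) = -0.444;  α ← (1−ω)·0.000 + ω·-0.444 = -0.311
  β: GS value = (-2 - (2)·-0.311 - (-4)·0.000) / (10) = -0.138;  β ← (1−ω)·0.000 + ω·-0.138 = -0.097
  γ: GS value = (5 - (-4)·-0.311 - (-4)·-0.097) / (12) = 0.281;  γ ← (1−ω)·0.000 + ω·0.281 = 0.197

(-0.311, -0.097, 0.197)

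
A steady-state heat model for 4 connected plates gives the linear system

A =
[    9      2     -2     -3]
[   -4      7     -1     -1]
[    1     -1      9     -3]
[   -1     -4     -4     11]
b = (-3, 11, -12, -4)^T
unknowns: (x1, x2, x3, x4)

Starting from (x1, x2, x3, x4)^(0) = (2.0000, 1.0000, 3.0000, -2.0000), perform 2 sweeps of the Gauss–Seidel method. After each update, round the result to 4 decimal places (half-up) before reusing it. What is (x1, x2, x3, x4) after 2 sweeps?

(-1.2248, 0.5376, -1.3224, -0.7604)

Iteration 1:
  x1 = (-3 - (2)·1.0000 - (-2)·3.0000 - (-3)·-2.0000) / (9) = -0.5556
  x2 = (11 - (-4)·-0.5556 - (-1)·3.0000 - (-1)·-2.0000) / (7) = 1.3968
  x3 = (-12 - (1)·-0.5556 - (-1)·1.3968 - (-3)·-2.0000) / (9) = -1.7831
  x4 = (-4 - (-1)·-0.5556 - (-4)·1.3968 - (-4)·-1.7831) / (11) = -0.5546
Iteration 2:
  x1 = (-3 - (2)·1.3968 - (-2)·-1.7831 - (-3)·-0.5546) / (9) = -1.2248
  x2 = (11 - (-4)·-1.2248 - (-1)·-1.7831 - (-1)·-0.5546) / (7) = 0.5376
  x3 = (-12 - (1)·-1.2248 - (-1)·0.5376 - (-3)·-0.5546) / (9) = -1.3224
  x4 = (-4 - (-1)·-1.2248 - (-4)·0.5376 - (-4)·-1.3224) / (11) = -0.7604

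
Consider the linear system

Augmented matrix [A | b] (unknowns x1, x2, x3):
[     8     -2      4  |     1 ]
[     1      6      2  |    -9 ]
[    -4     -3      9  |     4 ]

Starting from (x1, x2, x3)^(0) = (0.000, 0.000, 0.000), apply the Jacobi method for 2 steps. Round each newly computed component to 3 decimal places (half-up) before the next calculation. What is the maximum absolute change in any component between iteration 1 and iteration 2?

Iteration 1:
  x1 = (1 - (-2)·0.000 - (4)·0.000) / (8) = 0.125
  x2 = (-9 - (1)·0.000 - (2)·0.000) / (6) = -1.500
  x3 = (4 - (-4)·0.000 - (-3)·0.000) / (9) = 0.444
Iteration 2:
  x1 = (1 - (-2)·-1.500 - (4)·0.444) / (8) = -0.472
  x2 = (-9 - (1)·0.125 - (2)·0.444) / (6) = -1.669
  x3 = (4 - (-4)·0.125 - (-3)·-1.500) / (9) = 0.000
Change: (-0.597, -0.169, -0.444) → max |·| = 0.597

0.597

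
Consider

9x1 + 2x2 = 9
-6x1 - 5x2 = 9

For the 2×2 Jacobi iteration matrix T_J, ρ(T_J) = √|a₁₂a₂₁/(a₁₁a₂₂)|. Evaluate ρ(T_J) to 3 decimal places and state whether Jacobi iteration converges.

a₁₂a₂₁/(a₁₁a₂₂) = (2)·(-6) / ((9)·(-5)) = 0.266667
ρ = √|0.266667| = √0.266667 = 0.516
ρ < 1, so Jacobi converges

0.516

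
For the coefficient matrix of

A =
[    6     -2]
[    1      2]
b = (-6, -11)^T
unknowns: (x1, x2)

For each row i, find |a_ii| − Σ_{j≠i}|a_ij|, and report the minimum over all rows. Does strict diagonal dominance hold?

row 1: |6| − (2) = 4
row 2: |2| − (1) = 1
minimum over rows = 1 → strictly diagonally dominant (convergence guaranteed)

1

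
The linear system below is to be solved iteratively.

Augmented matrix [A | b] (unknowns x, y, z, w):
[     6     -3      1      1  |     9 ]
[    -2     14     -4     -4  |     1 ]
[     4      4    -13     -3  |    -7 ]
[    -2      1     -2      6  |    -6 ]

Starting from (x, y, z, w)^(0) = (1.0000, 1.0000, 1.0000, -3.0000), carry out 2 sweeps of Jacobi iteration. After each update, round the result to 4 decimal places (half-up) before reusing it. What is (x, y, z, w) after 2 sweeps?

(1.0971, 0.7894, 1.2619, 0.4527)

Iteration 1:
  x = (9 - (-3)·1.0000 - (1)·1.0000 - (1)·-3.0000) / (6) = 2.3333
  y = (1 - (-2)·1.0000 - (-4)·1.0000 - (-4)·-3.0000) / (14) = -0.3571
  z = (-7 - (4)·1.0000 - (4)·1.0000 - (-3)·-3.0000) / (-13) = 1.8462
  w = (-6 - (-2)·1.0000 - (1)·1.0000 - (-2)·1.0000) / (6) = -0.5000
Iteration 2:
  x = (9 - (-3)·-0.3571 - (1)·1.8462 - (1)·-0.5000) / (6) = 1.0971
  y = (1 - (-2)·2.3333 - (-4)·1.8462 - (-4)·-0.5000) / (14) = 0.7894
  z = (-7 - (4)·2.3333 - (4)·-0.3571 - (-3)·-0.5000) / (-13) = 1.2619
  w = (-6 - (-2)·2.3333 - (1)·-0.3571 - (-2)·1.8462) / (6) = 0.4527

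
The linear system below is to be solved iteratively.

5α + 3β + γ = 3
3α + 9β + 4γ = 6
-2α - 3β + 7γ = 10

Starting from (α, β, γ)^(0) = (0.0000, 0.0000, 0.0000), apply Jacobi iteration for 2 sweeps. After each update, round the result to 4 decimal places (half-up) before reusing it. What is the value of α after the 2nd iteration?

Iteration 1:
  α = (3 - (3)·0.0000 - (1)·0.0000) / (5) = 0.6000
  β = (6 - (3)·0.0000 - (4)·0.0000) / (9) = 0.6667
  γ = (10 - (-2)·0.0000 - (-3)·0.0000) / (7) = 1.4286
Iteration 2:
  α = (3 - (3)·0.6667 - (1)·1.4286) / (5) = -0.0857
  β = (6 - (3)·0.6000 - (4)·1.4286) / (9) = -0.1683
  γ = (10 - (-2)·0.6000 - (-3)·0.6667) / (7) = 1.8857

-0.0857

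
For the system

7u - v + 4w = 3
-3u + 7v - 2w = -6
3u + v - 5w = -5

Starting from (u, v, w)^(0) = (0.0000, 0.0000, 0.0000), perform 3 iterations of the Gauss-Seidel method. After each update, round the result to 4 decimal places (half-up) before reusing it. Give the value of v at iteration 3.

-0.6866

Iteration 1:
  u = (3 - (-1)·0.0000 - (4)·0.0000) / (7) = 0.4286
  v = (-6 - (-3)·0.4286 - (-2)·0.0000) / (7) = -0.6735
  w = (-5 - (3)·0.4286 - (1)·-0.6735) / (-5) = 1.1225
Iteration 2:
  u = (3 - (-1)·-0.6735 - (4)·1.1225) / (7) = -0.3091
  v = (-6 - (-3)·-0.3091 - (-2)·1.1225) / (7) = -0.6689
  w = (-5 - (3)·-0.3091 - (1)·-0.6689) / (-5) = 0.6808
Iteration 3:
  u = (3 - (-1)·-0.6689 - (4)·0.6808) / (7) = -0.0560
  v = (-6 - (-3)·-0.0560 - (-2)·0.6808) / (7) = -0.6866
  w = (-5 - (3)·-0.0560 - (1)·-0.6866) / (-5) = 0.8291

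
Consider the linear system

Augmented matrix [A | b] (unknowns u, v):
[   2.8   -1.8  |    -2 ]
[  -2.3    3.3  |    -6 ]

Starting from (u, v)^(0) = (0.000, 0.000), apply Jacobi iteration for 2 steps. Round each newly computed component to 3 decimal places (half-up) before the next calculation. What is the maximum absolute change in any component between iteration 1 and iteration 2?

Iteration 1:
  u = (-2 - (-1.8)·0.000) / (2.8) = -0.714
  v = (-6 - (-2.3)·0.000) / (3.3) = -1.818
Iteration 2:
  u = (-2 - (-1.8)·-1.818) / (2.8) = -1.883
  v = (-6 - (-2.3)·-0.714) / (3.3) = -2.316
Change: (-1.169, -0.498) → max |·| = 1.169

1.169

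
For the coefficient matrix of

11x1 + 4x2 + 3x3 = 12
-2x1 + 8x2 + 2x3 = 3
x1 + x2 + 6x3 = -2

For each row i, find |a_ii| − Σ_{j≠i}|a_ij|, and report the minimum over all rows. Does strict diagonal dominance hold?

row 1: |11| − (4+3) = 4
row 2: |8| − (2+2) = 4
row 3: |6| − (1+1) = 4
minimum over rows = 4 → strictly diagonally dominant (convergence guaranteed)

4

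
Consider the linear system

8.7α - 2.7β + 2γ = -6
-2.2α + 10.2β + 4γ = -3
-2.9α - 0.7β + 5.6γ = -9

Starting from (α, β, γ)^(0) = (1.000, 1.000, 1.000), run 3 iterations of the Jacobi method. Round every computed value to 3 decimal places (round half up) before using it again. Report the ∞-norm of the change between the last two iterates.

0.397

Iteration 1:
  α = (-6 - (-2.7)·1.000 - (2)·1.000) / (8.7) = -0.609
  β = (-3 - (-2.2)·1.000 - (4)·1.000) / (10.2) = -0.471
  γ = (-9 - (-2.9)·1.000 - (-0.7)·1.000) / (5.6) = -0.964
Iteration 2:
  α = (-6 - (-2.7)·-0.471 - (2)·-0.964) / (8.7) = -0.614
  β = (-3 - (-2.2)·-0.609 - (4)·-0.964) / (10.2) = -0.047
  γ = (-9 - (-2.9)·-0.609 - (-0.7)·-0.471) / (5.6) = -1.981
Iteration 3:
  α = (-6 - (-2.7)·-0.047 - (2)·-1.981) / (8.7) = -0.249
  β = (-3 - (-2.2)·-0.614 - (4)·-1.981) / (10.2) = 0.350
  γ = (-9 - (-2.9)·-0.614 - (-0.7)·-0.047) / (5.6) = -1.931
Change: (0.365, 0.397, 0.050) → max |·| = 0.397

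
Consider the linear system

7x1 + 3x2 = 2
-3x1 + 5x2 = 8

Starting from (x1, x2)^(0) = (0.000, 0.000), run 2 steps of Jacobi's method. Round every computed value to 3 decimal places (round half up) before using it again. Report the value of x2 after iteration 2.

Iteration 1:
  x1 = (2 - (3)·0.000) / (7) = 0.286
  x2 = (8 - (-3)·0.000) / (5) = 1.600
Iteration 2:
  x1 = (2 - (3)·1.600) / (7) = -0.400
  x2 = (8 - (-3)·0.286) / (5) = 1.772

1.772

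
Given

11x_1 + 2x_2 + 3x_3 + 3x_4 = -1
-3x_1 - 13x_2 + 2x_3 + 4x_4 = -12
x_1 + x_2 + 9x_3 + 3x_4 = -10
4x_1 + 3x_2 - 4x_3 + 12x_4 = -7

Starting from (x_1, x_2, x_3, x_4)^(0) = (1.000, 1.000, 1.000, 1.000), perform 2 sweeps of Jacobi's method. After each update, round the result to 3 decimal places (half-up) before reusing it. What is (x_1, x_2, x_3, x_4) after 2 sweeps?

(0.381, 0.599, -0.871, -1.155)

Iteration 1:
  x_1 = (-1 - (2)·1.000 - (3)·1.000 - (3)·1.000) / (11) = -0.818
  x_2 = (-12 - (-3)·1.000 - (2)·1.000 - (4)·1.000) / (-13) = 1.154
  x_3 = (-10 - (1)·1.000 - (1)·1.000 - (3)·1.000) / (9) = -1.667
  x_4 = (-7 - (4)·1.000 - (3)·1.000 - (-4)·1.000) / (12) = -0.833
Iteration 2:
  x_1 = (-1 - (2)·1.154 - (3)·-1.667 - (3)·-0.833) / (11) = 0.381
  x_2 = (-12 - (-3)·-0.818 - (2)·-1.667 - (4)·-0.833) / (-13) = 0.599
  x_3 = (-10 - (1)·-0.818 - (1)·1.154 - (3)·-0.833) / (9) = -0.871
  x_4 = (-7 - (4)·-0.818 - (3)·1.154 - (-4)·-1.667) / (12) = -1.155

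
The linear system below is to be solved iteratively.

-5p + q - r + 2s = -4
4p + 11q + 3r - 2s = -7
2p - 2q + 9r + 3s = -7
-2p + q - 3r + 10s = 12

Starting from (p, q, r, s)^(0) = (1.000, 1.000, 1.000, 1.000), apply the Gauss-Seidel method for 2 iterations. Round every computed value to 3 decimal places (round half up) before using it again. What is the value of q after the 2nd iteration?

Iteration 1:
  p = (-4 - (1)·1.000 - (-1)·1.000 - (2)·1.000) / (-5) = 1.200
  q = (-7 - (4)·1.200 - (3)·1.000 - (-2)·1.000) / (11) = -1.164
  r = (-7 - (2)·1.200 - (-2)·-1.164 - (3)·1.000) / (9) = -1.636
  s = (12 - (-2)·1.200 - (1)·-1.164 - (-3)·-1.636) / (10) = 1.066
Iteration 2:
  p = (-4 - (1)·-1.164 - (-1)·-1.636 - (2)·1.066) / (-5) = 1.321
  q = (-7 - (4)·1.321 - (3)·-1.636 - (-2)·1.066) / (11) = -0.477
  r = (-7 - (2)·1.321 - (-2)·-0.477 - (3)·1.066) / (9) = -1.533
  s = (12 - (-2)·1.321 - (1)·-0.477 - (-3)·-1.533) / (10) = 1.052

-0.477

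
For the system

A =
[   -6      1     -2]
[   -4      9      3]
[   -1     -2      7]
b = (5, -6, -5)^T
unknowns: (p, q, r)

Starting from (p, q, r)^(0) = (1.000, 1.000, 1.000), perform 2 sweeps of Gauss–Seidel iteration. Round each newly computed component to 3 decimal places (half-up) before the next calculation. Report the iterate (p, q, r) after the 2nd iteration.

(-0.651, -0.533, -0.960)

Iteration 1:
  p = (5 - (1)·1.000 - (-2)·1.000) / (-6) = -1.000
  q = (-6 - (-4)·-1.000 - (3)·1.000) / (9) = -1.444
  r = (-5 - (-1)·-1.000 - (-2)·-1.444) / (7) = -1.270
Iteration 2:
  p = (5 - (1)·-1.444 - (-2)·-1.270) / (-6) = -0.651
  q = (-6 - (-4)·-0.651 - (3)·-1.270) / (9) = -0.533
  r = (-5 - (-1)·-0.651 - (-2)·-0.533) / (7) = -0.960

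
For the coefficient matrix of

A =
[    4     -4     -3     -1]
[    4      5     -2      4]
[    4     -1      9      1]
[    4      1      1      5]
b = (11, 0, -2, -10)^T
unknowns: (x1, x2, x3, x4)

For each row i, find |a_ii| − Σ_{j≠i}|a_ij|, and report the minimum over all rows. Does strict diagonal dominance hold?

row 1: |4| − (4+3+1) = -4
row 2: |5| − (4+2+4) = -5
row 3: |9| − (4+1+1) = 3
row 4: |5| − (4+1+1) = -1
minimum over rows = -5 → not strictly diagonally dominant

-5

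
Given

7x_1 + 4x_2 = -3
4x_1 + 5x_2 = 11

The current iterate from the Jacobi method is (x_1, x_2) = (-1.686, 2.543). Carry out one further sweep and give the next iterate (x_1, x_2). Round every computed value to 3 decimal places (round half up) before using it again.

(-1.882, 3.549)

One sweep:
  x_1 = (-3 - (4)·2.543) / (7) = -1.882
  x_2 = (11 - (4)·-1.686) / (5) = 3.549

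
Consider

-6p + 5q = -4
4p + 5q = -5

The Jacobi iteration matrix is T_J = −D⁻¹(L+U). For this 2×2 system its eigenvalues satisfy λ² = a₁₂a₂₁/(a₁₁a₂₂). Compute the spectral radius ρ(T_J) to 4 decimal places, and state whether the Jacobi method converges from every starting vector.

a₁₂a₂₁/(a₁₁a₂₂) = (5)·(4) / ((-6)·(5)) = -0.666667
ρ = √|-0.666667| = √0.666667 = 0.8165
ρ < 1, so Jacobi converges

0.8165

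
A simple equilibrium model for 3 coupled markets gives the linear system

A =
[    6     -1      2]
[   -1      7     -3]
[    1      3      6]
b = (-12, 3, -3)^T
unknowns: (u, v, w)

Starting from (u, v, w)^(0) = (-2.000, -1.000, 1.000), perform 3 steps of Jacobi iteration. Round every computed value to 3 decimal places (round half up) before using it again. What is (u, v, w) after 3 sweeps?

Iteration 1:
  u = (-12 - (-1)·-1.000 - (2)·1.000) / (6) = -2.500
  v = (3 - (-1)·-2.000 - (-3)·1.000) / (7) = 0.571
  w = (-3 - (1)·-2.000 - (3)·-1.000) / (6) = 0.333
Iteration 2:
  u = (-12 - (-1)·0.571 - (2)·0.333) / (6) = -2.016
  v = (3 - (-1)·-2.500 - (-3)·0.333) / (7) = 0.214
  w = (-3 - (1)·-2.500 - (3)·0.571) / (6) = -0.369
Iteration 3:
  u = (-12 - (-1)·0.214 - (2)·-0.369) / (6) = -1.841
  v = (3 - (-1)·-2.016 - (-3)·-0.369) / (7) = -0.018
  w = (-3 - (1)·-2.016 - (3)·0.214) / (6) = -0.271

(-1.841, -0.018, -0.271)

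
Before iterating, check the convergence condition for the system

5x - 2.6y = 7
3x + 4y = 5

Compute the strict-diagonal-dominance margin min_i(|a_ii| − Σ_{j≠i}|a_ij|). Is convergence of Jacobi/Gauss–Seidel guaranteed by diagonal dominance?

row 1: |5| − (2.6) = 2.4
row 2: |4| − (3) = 1
minimum over rows = 1 → strictly diagonally dominant (convergence guaranteed)

1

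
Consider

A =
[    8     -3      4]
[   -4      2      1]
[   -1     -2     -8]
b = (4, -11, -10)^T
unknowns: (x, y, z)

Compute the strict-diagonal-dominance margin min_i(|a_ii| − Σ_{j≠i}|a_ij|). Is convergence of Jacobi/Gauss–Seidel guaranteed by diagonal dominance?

row 1: |8| − (3+4) = 1
row 2: |2| − (4+1) = -3
row 3: |-8| − (1+2) = 5
minimum over rows = -3 → not strictly diagonally dominant

-3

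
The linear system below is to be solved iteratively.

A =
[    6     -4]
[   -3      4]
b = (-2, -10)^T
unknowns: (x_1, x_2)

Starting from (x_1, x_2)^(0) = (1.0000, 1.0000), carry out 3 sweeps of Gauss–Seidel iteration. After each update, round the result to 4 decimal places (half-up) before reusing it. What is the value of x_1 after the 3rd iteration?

Iteration 1:
  x_1 = (-2 - (-4)·1.0000) / (6) = 0.3333
  x_2 = (-10 - (-3)·0.3333) / (4) = -2.2500
Iteration 2:
  x_1 = (-2 - (-4)·-2.2500) / (6) = -1.8333
  x_2 = (-10 - (-3)·-1.8333) / (4) = -3.8750
Iteration 3:
  x_1 = (-2 - (-4)·-3.8750) / (6) = -2.9167
  x_2 = (-10 - (-3)·-2.9167) / (4) = -4.6875

-2.9167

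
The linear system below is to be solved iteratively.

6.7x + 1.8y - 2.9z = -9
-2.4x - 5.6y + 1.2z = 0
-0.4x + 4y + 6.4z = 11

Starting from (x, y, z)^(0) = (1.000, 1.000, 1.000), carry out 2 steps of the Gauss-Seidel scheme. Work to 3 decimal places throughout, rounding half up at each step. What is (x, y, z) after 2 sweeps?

(-1.019, 0.693, 1.222)

Iteration 1:
  x = (-9 - (1.8)·1.000 - (-2.9)·1.000) / (6.7) = -1.179
  y = (0 - (-2.4)·-1.179 - (1.2)·1.000) / (-5.6) = 0.720
  z = (11 - (-0.4)·-1.179 - (4)·0.720) / (6.4) = 1.195
Iteration 2:
  x = (-9 - (1.8)·0.720 - (-2.9)·1.195) / (6.7) = -1.019
  y = (0 - (-2.4)·-1.019 - (1.2)·1.195) / (-5.6) = 0.693
  z = (11 - (-0.4)·-1.019 - (4)·0.693) / (6.4) = 1.222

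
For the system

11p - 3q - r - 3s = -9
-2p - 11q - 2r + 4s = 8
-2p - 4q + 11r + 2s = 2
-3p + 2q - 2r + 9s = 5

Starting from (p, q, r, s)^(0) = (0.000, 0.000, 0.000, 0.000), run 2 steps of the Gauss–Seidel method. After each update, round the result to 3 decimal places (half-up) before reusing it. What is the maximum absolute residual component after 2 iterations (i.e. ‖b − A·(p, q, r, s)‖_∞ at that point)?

Iteration 1:
  p = (-9 - (-3)·0.000 - (-1)·0.000 - (-3)·0.000) / (11) = -0.818
  q = (8 - (-2)·-0.818 - (-2)·0.000 - (4)·0.000) / (-11) = -0.579
  r = (2 - (-2)·-0.818 - (-4)·-0.579 - (2)·0.000) / (11) = -0.177
  s = (5 - (-3)·-0.818 - (2)·-0.579 - (-2)·-0.177) / (9) = 0.372
Iteration 2:
  p = (-9 - (-3)·-0.579 - (-1)·-0.177 - (-3)·0.372) / (11) = -0.891
  q = (8 - (-2)·-0.891 - (-2)·-0.177 - (4)·0.372) / (-11) = -0.398
  r = (2 - (-2)·-0.891 - (-4)·-0.398 - (2)·0.372) / (11) = -0.193
  s = (5 - (-3)·-0.891 - (2)·-0.398 - (-2)·-0.193) / (9) = 0.304
Residual b − A·x = (0.326, 0.238, 0.141, 0.001); ∞-norm = 0.326

0.326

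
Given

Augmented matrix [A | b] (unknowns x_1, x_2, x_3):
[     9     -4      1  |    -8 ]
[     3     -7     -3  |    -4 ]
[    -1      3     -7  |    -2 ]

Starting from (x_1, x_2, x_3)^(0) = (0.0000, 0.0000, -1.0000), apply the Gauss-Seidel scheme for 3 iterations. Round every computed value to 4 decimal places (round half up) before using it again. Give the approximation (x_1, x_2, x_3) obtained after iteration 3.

Iteration 1:
  x_1 = (-8 - (-4)·0.0000 - (1)·-1.0000) / (9) = -0.7778
  x_2 = (-4 - (3)·-0.7778 - (-3)·-1.0000) / (-7) = 0.6667
  x_3 = (-2 - (-1)·-0.7778 - (3)·0.6667) / (-7) = 0.6826
Iteration 2:
  x_1 = (-8 - (-4)·0.6667 - (1)·0.6826) / (9) = -0.6684
  x_2 = (-4 - (3)·-0.6684 - (-3)·0.6826) / (-7) = -0.0076
  x_3 = (-2 - (-1)·-0.6684 - (3)·-0.0076) / (-7) = 0.3779
Iteration 3:
  x_1 = (-8 - (-4)·-0.0076 - (1)·0.3779) / (9) = -0.9343
  x_2 = (-4 - (3)·-0.9343 - (-3)·0.3779) / (-7) = 0.0091
  x_3 = (-2 - (-1)·-0.9343 - (3)·0.0091) / (-7) = 0.4231

(-0.9343, 0.0091, 0.4231)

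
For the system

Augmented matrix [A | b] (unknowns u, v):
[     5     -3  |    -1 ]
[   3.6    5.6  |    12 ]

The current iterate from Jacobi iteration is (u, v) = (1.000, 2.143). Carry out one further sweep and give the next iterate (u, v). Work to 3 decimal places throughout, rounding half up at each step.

(1.086, 1.500)

One sweep:
  u = (-1 - (-3)·2.143) / (5) = 1.086
  v = (12 - (3.6)·1.000) / (5.6) = 1.500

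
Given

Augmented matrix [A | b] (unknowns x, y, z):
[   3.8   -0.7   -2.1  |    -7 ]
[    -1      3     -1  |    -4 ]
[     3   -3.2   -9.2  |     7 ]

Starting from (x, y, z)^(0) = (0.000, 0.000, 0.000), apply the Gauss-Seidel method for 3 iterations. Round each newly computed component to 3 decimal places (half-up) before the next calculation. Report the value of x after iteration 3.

-2.708

Iteration 1:
  x = (-7 - (-0.7)·0.000 - (-2.1)·0.000) / (3.8) = -1.842
  y = (-4 - (-1)·-1.842 - (-1)·0.000) / (3) = -1.947
  z = (7 - (3)·-1.842 - (-3.2)·-1.947) / (-9.2) = -0.684
Iteration 2:
  x = (-7 - (-0.7)·-1.947 - (-2.1)·-0.684) / (3.8) = -2.579
  y = (-4 - (-1)·-2.579 - (-1)·-0.684) / (3) = -2.421
  z = (7 - (3)·-2.579 - (-3.2)·-2.421) / (-9.2) = -0.760
Iteration 3:
  x = (-7 - (-0.7)·-2.421 - (-2.1)·-0.760) / (3.8) = -2.708
  y = (-4 - (-1)·-2.708 - (-1)·-0.760) / (3) = -2.489
  z = (7 - (3)·-2.708 - (-3.2)·-2.489) / (-9.2) = -0.778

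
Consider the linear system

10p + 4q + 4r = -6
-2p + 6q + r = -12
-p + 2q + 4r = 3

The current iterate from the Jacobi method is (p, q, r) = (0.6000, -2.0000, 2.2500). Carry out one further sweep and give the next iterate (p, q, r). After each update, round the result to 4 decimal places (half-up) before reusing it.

(-0.7000, -2.1750, 1.9000)

One sweep:
  p = (-6 - (4)·-2.0000 - (4)·2.2500) / (10) = -0.7000
  q = (-12 - (-2)·0.6000 - (1)·2.2500) / (6) = -2.1750
  r = (3 - (-1)·0.6000 - (2)·-2.0000) / (4) = 1.9000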